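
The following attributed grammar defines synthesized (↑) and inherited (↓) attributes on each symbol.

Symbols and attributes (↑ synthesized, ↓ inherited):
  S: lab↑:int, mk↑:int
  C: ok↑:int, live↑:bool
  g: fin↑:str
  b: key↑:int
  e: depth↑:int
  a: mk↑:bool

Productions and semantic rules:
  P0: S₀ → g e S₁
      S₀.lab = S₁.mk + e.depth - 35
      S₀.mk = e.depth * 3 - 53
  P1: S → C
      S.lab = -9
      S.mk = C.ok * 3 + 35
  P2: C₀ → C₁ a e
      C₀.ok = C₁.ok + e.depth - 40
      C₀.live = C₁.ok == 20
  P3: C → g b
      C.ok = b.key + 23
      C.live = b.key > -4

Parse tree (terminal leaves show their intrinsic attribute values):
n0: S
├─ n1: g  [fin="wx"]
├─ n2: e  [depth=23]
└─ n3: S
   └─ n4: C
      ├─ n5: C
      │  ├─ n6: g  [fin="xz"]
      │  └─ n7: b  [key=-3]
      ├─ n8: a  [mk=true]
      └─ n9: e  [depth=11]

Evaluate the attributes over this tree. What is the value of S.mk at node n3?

1. n1.fin = "wx"  [terminal]
2. n2.depth = 23  [terminal]
3. n6.fin = "xz"  [terminal]
4. n7.key = -3  [terminal]
5. n5.ok = 20  [b.key + 23]
6. n5.live = true  [b.key > -4]
7. n8.mk = true  [terminal]
8. n9.depth = 11  [terminal]
9. n4.ok = -9  [C₁.ok + e.depth - 40]
10. n4.live = true  [C₁.ok == 20]
11. n3.lab = -9  [-9]
12. n3.mk = 8  [C.ok * 3 + 35]
13. n0.lab = -4  [S₁.mk + e.depth - 35]
14. n0.mk = 16  [e.depth * 3 - 53]

8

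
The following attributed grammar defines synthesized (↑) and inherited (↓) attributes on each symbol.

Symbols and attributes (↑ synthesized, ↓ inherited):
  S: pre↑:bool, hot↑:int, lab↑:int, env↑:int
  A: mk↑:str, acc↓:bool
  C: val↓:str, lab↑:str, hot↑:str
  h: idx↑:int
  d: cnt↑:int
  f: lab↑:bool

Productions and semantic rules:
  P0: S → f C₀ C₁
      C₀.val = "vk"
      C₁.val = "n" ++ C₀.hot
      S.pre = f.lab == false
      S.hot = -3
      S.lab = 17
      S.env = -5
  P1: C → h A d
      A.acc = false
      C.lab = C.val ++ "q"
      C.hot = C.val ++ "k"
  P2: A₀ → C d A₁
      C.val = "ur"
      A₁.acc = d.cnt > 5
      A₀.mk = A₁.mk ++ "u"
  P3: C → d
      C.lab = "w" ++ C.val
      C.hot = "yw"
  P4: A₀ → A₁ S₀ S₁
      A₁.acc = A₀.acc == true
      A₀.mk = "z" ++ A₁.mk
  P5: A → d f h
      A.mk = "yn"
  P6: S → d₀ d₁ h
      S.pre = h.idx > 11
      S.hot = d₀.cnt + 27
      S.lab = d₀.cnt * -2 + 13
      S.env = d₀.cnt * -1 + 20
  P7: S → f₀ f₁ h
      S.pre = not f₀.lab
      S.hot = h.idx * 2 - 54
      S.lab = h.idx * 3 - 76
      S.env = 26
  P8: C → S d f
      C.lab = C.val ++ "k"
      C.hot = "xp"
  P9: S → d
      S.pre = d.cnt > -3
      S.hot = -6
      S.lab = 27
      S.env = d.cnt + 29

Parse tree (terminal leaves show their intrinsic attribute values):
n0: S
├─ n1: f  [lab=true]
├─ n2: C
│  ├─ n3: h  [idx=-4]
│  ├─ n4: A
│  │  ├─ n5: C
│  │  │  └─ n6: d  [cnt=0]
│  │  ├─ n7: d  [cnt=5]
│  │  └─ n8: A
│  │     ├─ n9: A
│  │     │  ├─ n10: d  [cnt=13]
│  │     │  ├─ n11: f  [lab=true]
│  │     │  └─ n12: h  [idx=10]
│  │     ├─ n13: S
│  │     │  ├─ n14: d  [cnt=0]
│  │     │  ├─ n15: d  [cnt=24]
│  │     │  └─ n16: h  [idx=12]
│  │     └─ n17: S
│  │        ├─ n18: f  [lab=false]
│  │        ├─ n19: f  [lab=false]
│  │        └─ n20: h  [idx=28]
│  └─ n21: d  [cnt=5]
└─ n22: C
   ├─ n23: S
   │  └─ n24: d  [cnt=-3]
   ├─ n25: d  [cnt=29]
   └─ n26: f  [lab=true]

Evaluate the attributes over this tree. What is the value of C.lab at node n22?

"nvkkk"

1. n1.lab = true  [terminal]
2. n2.val = "vk"  ["vk"]
3. n3.idx = -4  [terminal]
4. n4.acc = false  [false]
5. n5.val = "ur"  ["ur"]
6. n6.cnt = 0  [terminal]
7. n5.lab = "wur"  ["w" ++ C.val]
8. n5.hot = "yw"  ["yw"]
9. n7.cnt = 5  [terminal]
10. n8.acc = false  [d.cnt > 5]
11. n9.acc = false  [A₀.acc == true]
12. n10.cnt = 13  [terminal]
13. n11.lab = true  [terminal]
14. n12.idx = 10  [terminal]
15. n9.mk = "yn"  ["yn"]
16. n14.cnt = 0  [terminal]
17. n15.cnt = 24  [terminal]
18. n16.idx = 12  [terminal]
19. n13.pre = true  [h.idx > 11]
20. n13.hot = 27  [d₀.cnt + 27]
21. n13.lab = 13  [d₀.cnt * -2 + 13]
22. n13.env = 20  [d₀.cnt * -1 + 20]
23. n18.lab = false  [terminal]
24. n19.lab = false  [terminal]
25. n20.idx = 28  [terminal]
26. n17.pre = true  [not f₀.lab]
27. n17.hot = 2  [h.idx * 2 - 54]
28. n17.lab = 8  [h.idx * 3 - 76]
29. n17.env = 26  [26]
30. n8.mk = "zyn"  ["z" ++ A₁.mk]
31. n4.mk = "zynu"  [A₁.mk ++ "u"]
32. n21.cnt = 5  [terminal]
33. n2.lab = "vkq"  [C.val ++ "q"]
34. n2.hot = "vkk"  [C.val ++ "k"]
35. n22.val = "nvkk"  ["n" ++ C₀.hot]
36. n24.cnt = -3  [terminal]
37. n23.pre = false  [d.cnt > -3]
38. n23.hot = -6  [-6]
39. n23.lab = 27  [27]
40. n23.env = 26  [d.cnt + 29]
41. n25.cnt = 29  [terminal]
42. n26.lab = true  [terminal]
43. n22.lab = "nvkkk"  [C.val ++ "k"]
44. n22.hot = "xp"  ["xp"]
45. n0.pre = false  [f.lab == false]
46. n0.hot = -3  [-3]
47. n0.lab = 17  [17]
48. n0.env = -5  [-5]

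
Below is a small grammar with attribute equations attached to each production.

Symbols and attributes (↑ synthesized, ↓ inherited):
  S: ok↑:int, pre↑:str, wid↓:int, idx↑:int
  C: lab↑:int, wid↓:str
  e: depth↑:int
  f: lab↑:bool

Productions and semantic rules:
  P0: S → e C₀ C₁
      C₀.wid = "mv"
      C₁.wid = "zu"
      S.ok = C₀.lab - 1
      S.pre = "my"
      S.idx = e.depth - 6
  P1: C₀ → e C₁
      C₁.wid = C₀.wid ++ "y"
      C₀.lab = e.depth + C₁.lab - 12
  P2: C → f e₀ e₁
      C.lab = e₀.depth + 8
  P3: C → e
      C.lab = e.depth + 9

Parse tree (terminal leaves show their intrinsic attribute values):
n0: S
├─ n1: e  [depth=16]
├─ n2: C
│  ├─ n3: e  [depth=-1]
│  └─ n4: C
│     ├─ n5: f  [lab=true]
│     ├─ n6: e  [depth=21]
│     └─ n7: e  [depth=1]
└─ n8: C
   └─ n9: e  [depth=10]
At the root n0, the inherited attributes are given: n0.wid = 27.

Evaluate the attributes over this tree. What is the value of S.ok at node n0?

1. n0.wid = 27  [given at root]
2. n1.depth = 16  [terminal]
3. n2.wid = "mv"  ["mv"]
4. n3.depth = -1  [terminal]
5. n4.wid = "mvy"  [C₀.wid ++ "y"]
6. n5.lab = true  [terminal]
7. n6.depth = 21  [terminal]
8. n7.depth = 1  [terminal]
9. n4.lab = 29  [e₀.depth + 8]
10. n2.lab = 16  [e.depth + C₁.lab - 12]
11. n8.wid = "zu"  ["zu"]
12. n9.depth = 10  [terminal]
13. n8.lab = 19  [e.depth + 9]
14. n0.ok = 15  [C₀.lab - 1]
15. n0.pre = "my"  ["my"]
16. n0.idx = 10  [e.depth - 6]

15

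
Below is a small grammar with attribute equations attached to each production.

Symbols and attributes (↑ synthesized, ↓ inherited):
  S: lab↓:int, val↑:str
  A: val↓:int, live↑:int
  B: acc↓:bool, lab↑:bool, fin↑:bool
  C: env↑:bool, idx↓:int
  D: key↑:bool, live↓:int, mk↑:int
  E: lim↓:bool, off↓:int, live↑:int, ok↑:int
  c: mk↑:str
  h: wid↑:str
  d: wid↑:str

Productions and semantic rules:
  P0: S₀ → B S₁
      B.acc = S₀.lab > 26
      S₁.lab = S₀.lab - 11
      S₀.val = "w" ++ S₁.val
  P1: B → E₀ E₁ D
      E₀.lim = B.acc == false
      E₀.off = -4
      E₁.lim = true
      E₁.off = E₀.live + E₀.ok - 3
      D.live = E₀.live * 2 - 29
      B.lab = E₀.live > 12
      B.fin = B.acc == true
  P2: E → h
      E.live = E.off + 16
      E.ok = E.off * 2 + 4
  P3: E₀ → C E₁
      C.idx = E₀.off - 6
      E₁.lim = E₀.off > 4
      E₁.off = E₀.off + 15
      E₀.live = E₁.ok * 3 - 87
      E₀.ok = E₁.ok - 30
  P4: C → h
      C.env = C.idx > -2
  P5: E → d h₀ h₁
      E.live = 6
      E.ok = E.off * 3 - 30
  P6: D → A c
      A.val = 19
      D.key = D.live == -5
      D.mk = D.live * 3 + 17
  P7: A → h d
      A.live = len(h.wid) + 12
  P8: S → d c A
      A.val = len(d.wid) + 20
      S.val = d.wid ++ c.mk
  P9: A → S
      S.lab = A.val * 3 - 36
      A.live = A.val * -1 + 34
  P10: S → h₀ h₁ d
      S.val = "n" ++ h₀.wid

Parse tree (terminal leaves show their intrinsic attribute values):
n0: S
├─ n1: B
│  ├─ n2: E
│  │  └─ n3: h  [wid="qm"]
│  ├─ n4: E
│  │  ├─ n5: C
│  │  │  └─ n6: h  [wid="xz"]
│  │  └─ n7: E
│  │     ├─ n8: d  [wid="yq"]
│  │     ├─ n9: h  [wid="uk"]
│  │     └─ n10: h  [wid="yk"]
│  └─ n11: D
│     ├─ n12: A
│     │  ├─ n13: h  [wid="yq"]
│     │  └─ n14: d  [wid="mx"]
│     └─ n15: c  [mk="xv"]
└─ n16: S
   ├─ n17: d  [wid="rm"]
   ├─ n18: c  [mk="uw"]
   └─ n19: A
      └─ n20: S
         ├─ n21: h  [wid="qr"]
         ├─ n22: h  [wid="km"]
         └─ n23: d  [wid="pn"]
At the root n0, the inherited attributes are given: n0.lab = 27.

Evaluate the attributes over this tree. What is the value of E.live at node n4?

1. n0.lab = 27  [given at root]
2. n1.acc = true  [S₀.lab > 26]
3. n2.lim = false  [B.acc == false]
4. n2.off = -4  [-4]
5. n3.wid = "qm"  [terminal]
6. n2.live = 12  [E.off + 16]
7. n2.ok = -4  [E.off * 2 + 4]
8. n4.lim = true  [true]
9. n4.off = 5  [E₀.live + E₀.ok - 3]
10. n5.idx = -1  [E₀.off - 6]
11. n6.wid = "xz"  [terminal]
12. n5.env = true  [C.idx > -2]
13. n7.lim = true  [E₀.off > 4]
14. n7.off = 20  [E₀.off + 15]
15. n8.wid = "yq"  [terminal]
16. n9.wid = "uk"  [terminal]
17. n10.wid = "yk"  [terminal]
18. n7.live = 6  [6]
19. n7.ok = 30  [E.off * 3 - 30]
20. n4.live = 3  [E₁.ok * 3 - 87]
21. n4.ok = 0  [E₁.ok - 30]
22. n11.live = -5  [E₀.live * 2 - 29]
23. n12.val = 19  [19]
24. n13.wid = "yq"  [terminal]
25. n14.wid = "mx"  [terminal]
26. n12.live = 14  [len(h.wid) + 12]
27. n15.mk = "xv"  [terminal]
28. n11.key = true  [D.live == -5]
29. n11.mk = 2  [D.live * 3 + 17]
30. n1.lab = false  [E₀.live > 12]
31. n1.fin = true  [B.acc == true]
32. n16.lab = 16  [S₀.lab - 11]
33. n17.wid = "rm"  [terminal]
34. n18.mk = "uw"  [terminal]
35. n19.val = 22  [len(d.wid) + 20]
36. n20.lab = 30  [A.val * 3 - 36]
37. n21.wid = "qr"  [terminal]
38. n22.wid = "km"  [terminal]
39. n23.wid = "pn"  [terminal]
40. n20.val = "nqr"  ["n" ++ h₀.wid]
41. n19.live = 12  [A.val * -1 + 34]
42. n16.val = "rmuw"  [d.wid ++ c.mk]
43. n0.val = "wrmuw"  ["w" ++ S₁.val]

3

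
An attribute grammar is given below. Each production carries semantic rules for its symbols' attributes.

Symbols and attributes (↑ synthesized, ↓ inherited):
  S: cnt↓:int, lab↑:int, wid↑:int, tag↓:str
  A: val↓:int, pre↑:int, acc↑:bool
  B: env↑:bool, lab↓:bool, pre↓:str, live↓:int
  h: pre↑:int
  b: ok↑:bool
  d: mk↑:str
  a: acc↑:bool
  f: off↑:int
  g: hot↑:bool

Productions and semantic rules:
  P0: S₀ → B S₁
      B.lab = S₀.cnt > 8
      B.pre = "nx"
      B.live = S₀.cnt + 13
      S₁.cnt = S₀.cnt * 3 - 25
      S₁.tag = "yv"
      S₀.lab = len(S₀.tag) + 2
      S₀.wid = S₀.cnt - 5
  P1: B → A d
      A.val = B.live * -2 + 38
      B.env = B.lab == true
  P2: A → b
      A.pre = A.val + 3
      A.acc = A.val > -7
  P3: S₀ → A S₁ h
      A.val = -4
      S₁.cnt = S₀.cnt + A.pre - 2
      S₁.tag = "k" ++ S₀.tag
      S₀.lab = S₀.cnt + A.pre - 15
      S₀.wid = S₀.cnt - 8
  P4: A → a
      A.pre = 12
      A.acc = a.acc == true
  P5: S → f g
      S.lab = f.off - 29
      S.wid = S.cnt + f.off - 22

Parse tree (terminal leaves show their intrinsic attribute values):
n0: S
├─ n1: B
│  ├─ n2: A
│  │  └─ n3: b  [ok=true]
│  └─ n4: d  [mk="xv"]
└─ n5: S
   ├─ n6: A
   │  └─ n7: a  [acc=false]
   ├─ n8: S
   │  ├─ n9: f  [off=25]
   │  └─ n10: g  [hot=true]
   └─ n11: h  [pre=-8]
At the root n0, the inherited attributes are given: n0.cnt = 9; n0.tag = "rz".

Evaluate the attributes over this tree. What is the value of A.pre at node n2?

-3

1. n0.cnt = 9  [given at root]
2. n0.tag = "rz"  [given at root]
3. n1.lab = true  [S₀.cnt > 8]
4. n1.pre = "nx"  ["nx"]
5. n1.live = 22  [S₀.cnt + 13]
6. n2.val = -6  [B.live * -2 + 38]
7. n3.ok = true  [terminal]
8. n2.pre = -3  [A.val + 3]
9. n2.acc = true  [A.val > -7]
10. n4.mk = "xv"  [terminal]
11. n1.env = true  [B.lab == true]
12. n5.cnt = 2  [S₀.cnt * 3 - 25]
13. n5.tag = "yv"  ["yv"]
14. n6.val = -4  [-4]
15. n7.acc = false  [terminal]
16. n6.pre = 12  [12]
17. n6.acc = false  [a.acc == true]
18. n8.cnt = 12  [S₀.cnt + A.pre - 2]
19. n8.tag = "kyv"  ["k" ++ S₀.tag]
20. n9.off = 25  [terminal]
21. n10.hot = true  [terminal]
22. n8.lab = -4  [f.off - 29]
23. n8.wid = 15  [S.cnt + f.off - 22]
24. n11.pre = -8  [terminal]
25. n5.lab = -1  [S₀.cnt + A.pre - 15]
26. n5.wid = -6  [S₀.cnt - 8]
27. n0.lab = 4  [len(S₀.tag) + 2]
28. n0.wid = 4  [S₀.cnt - 5]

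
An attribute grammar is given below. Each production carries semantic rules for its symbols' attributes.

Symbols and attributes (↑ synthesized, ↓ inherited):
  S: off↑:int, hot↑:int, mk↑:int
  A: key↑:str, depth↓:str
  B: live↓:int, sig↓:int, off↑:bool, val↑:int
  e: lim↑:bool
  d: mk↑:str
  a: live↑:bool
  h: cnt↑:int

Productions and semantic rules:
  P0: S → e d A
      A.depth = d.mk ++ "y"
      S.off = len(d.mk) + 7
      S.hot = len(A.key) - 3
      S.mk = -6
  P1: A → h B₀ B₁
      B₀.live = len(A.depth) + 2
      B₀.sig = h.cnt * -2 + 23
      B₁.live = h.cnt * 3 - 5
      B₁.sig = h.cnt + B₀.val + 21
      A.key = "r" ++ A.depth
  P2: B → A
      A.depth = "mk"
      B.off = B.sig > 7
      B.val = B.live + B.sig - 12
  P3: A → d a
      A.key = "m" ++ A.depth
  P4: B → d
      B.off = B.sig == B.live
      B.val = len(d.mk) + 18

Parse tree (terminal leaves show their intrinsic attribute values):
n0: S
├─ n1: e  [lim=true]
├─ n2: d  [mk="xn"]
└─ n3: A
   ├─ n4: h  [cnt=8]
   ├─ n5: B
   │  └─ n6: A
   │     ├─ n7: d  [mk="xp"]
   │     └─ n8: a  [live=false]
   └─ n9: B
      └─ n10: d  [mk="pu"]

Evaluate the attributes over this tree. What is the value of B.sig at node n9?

29

1. n1.lim = true  [terminal]
2. n2.mk = "xn"  [terminal]
3. n3.depth = "xny"  [d.mk ++ "y"]
4. n4.cnt = 8  [terminal]
5. n5.live = 5  [len(A.depth) + 2]
6. n5.sig = 7  [h.cnt * -2 + 23]
7. n6.depth = "mk"  ["mk"]
8. n7.mk = "xp"  [terminal]
9. n8.live = false  [terminal]
10. n6.key = "mmk"  ["m" ++ A.depth]
11. n5.off = false  [B.sig > 7]
12. n5.val = 0  [B.live + B.sig - 12]
13. n9.live = 19  [h.cnt * 3 - 5]
14. n9.sig = 29  [h.cnt + B₀.val + 21]
15. n10.mk = "pu"  [terminal]
16. n9.off = false  [B.sig == B.live]
17. n9.val = 20  [len(d.mk) + 18]
18. n3.key = "rxny"  ["r" ++ A.depth]
19. n0.off = 9  [len(d.mk) + 7]
20. n0.hot = 1  [len(A.key) - 3]
21. n0.mk = -6  [-6]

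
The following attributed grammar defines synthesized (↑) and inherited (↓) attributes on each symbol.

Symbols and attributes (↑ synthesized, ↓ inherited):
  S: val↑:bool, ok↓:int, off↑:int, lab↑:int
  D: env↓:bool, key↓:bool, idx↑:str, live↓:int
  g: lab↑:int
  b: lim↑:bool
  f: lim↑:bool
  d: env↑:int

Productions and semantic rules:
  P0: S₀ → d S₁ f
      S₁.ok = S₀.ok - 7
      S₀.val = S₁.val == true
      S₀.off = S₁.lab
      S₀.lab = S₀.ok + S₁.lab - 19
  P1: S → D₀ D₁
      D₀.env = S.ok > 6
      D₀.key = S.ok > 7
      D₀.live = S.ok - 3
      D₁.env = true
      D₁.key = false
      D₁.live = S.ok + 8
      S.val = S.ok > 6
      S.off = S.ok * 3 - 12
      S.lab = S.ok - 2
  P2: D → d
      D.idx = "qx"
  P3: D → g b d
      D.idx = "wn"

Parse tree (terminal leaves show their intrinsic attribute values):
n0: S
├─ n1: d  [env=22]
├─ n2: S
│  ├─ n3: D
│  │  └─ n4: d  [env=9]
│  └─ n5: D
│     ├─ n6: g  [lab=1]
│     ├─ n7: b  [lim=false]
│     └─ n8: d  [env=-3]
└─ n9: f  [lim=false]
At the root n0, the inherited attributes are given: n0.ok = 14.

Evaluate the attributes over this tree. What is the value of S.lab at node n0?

1. n0.ok = 14  [given at root]
2. n1.env = 22  [terminal]
3. n2.ok = 7  [S₀.ok - 7]
4. n3.env = true  [S.ok > 6]
5. n3.key = false  [S.ok > 7]
6. n3.live = 4  [S.ok - 3]
7. n4.env = 9  [terminal]
8. n3.idx = "qx"  ["qx"]
9. n5.env = true  [true]
10. n5.key = false  [false]
11. n5.live = 15  [S.ok + 8]
12. n6.lab = 1  [terminal]
13. n7.lim = false  [terminal]
14. n8.env = -3  [terminal]
15. n5.idx = "wn"  ["wn"]
16. n2.val = true  [S.ok > 6]
17. n2.off = 9  [S.ok * 3 - 12]
18. n2.lab = 5  [S.ok - 2]
19. n9.lim = false  [terminal]
20. n0.val = true  [S₁.val == true]
21. n0.off = 5  [S₁.lab]
22. n0.lab = 0  [S₀.ok + S₁.lab - 19]

0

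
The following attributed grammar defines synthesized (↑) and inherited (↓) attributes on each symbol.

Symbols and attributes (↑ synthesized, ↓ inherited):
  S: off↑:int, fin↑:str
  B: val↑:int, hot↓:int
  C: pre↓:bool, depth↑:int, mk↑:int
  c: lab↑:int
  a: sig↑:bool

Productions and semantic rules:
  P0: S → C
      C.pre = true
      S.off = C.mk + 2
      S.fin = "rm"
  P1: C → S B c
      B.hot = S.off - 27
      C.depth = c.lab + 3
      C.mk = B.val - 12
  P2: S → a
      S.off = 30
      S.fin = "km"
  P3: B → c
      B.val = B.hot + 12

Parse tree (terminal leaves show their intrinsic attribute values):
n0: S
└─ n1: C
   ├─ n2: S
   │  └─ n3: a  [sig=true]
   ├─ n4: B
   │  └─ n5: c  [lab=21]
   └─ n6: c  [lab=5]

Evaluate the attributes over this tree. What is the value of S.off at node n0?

1. n1.pre = true  [true]
2. n3.sig = true  [terminal]
3. n2.off = 30  [30]
4. n2.fin = "km"  ["km"]
5. n4.hot = 3  [S.off - 27]
6. n5.lab = 21  [terminal]
7. n4.val = 15  [B.hot + 12]
8. n6.lab = 5  [terminal]
9. n1.depth = 8  [c.lab + 3]
10. n1.mk = 3  [B.val - 12]
11. n0.off = 5  [C.mk + 2]
12. n0.fin = "rm"  ["rm"]

5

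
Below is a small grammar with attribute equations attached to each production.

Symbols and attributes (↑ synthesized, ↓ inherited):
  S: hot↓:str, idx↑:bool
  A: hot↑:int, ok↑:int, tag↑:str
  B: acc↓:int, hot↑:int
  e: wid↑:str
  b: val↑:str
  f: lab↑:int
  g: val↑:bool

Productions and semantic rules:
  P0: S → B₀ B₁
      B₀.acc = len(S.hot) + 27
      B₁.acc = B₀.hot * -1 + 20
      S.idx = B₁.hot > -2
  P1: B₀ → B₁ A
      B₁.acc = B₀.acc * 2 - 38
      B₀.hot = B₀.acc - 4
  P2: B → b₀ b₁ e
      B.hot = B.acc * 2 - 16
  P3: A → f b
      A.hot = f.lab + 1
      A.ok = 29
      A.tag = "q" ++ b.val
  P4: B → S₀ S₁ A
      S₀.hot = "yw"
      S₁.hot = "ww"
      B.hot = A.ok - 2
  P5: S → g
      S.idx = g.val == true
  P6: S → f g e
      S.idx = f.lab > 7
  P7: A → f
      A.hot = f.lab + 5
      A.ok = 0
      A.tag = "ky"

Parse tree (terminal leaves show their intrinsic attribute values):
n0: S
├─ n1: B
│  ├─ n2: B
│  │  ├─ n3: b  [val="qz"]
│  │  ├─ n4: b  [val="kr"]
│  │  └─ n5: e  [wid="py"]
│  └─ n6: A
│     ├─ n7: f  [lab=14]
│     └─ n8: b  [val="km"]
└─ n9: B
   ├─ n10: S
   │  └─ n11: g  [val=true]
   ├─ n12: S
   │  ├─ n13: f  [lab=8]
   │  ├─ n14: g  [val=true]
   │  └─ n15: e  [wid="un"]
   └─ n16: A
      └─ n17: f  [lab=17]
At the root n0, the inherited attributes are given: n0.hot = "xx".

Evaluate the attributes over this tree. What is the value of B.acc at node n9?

-5

1. n0.hot = "xx"  [given at root]
2. n1.acc = 29  [len(S.hot) + 27]
3. n2.acc = 20  [B₀.acc * 2 - 38]
4. n3.val = "qz"  [terminal]
5. n4.val = "kr"  [terminal]
6. n5.wid = "py"  [terminal]
7. n2.hot = 24  [B.acc * 2 - 16]
8. n7.lab = 14  [terminal]
9. n8.val = "km"  [terminal]
10. n6.hot = 15  [f.lab + 1]
11. n6.ok = 29  [29]
12. n6.tag = "qkm"  ["q" ++ b.val]
13. n1.hot = 25  [B₀.acc - 4]
14. n9.acc = -5  [B₀.hot * -1 + 20]
15. n10.hot = "yw"  ["yw"]
16. n11.val = true  [terminal]
17. n10.idx = true  [g.val == true]
18. n12.hot = "ww"  ["ww"]
19. n13.lab = 8  [terminal]
20. n14.val = true  [terminal]
21. n15.wid = "un"  [terminal]
22. n12.idx = true  [f.lab > 7]
23. n17.lab = 17  [terminal]
24. n16.hot = 22  [f.lab + 5]
25. n16.ok = 0  [0]
26. n16.tag = "ky"  ["ky"]
27. n9.hot = -2  [A.ok - 2]
28. n0.idx = false  [B₁.hot > -2]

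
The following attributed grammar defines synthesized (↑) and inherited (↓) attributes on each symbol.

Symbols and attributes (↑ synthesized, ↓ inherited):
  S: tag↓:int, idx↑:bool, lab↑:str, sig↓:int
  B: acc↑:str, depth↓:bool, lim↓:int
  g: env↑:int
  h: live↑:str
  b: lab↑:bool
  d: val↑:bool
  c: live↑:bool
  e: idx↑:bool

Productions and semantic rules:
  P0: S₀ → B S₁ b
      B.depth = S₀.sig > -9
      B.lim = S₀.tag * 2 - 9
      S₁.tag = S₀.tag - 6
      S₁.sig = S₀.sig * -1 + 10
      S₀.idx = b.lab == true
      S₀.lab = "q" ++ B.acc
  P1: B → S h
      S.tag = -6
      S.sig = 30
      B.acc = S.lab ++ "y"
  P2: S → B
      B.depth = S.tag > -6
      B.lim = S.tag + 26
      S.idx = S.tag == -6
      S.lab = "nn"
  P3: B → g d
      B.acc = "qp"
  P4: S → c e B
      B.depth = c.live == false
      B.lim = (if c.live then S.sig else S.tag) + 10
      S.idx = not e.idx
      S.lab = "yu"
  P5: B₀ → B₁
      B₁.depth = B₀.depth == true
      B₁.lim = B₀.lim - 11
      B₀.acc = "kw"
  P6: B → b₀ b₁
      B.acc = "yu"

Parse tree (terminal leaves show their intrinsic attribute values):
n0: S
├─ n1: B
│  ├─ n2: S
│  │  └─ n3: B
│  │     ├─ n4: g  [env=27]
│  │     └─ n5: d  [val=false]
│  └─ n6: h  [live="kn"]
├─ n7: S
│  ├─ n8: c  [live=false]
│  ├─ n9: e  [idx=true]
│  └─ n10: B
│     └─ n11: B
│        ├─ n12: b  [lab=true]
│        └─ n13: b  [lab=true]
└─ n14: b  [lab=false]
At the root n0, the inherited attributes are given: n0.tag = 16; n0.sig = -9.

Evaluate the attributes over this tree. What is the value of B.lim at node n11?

9

1. n0.tag = 16  [given at root]
2. n0.sig = -9  [given at root]
3. n1.depth = false  [S₀.sig > -9]
4. n1.lim = 23  [S₀.tag * 2 - 9]
5. n2.tag = -6  [-6]
6. n2.sig = 30  [30]
7. n3.depth = false  [S.tag > -6]
8. n3.lim = 20  [S.tag + 26]
9. n4.env = 27  [terminal]
10. n5.val = false  [terminal]
11. n3.acc = "qp"  ["qp"]
12. n2.idx = true  [S.tag == -6]
13. n2.lab = "nn"  ["nn"]
14. n6.live = "kn"  [terminal]
15. n1.acc = "nny"  [S.lab ++ "y"]
16. n7.tag = 10  [S₀.tag - 6]
17. n7.sig = 19  [S₀.sig * -1 + 10]
18. n8.live = false  [terminal]
19. n9.idx = true  [terminal]
20. n10.depth = true  [c.live == false]
21. n10.lim = 20  [(if c.live then S.sig else S.tag) + 10]
22. n11.depth = true  [B₀.depth == true]
23. n11.lim = 9  [B₀.lim - 11]
24. n12.lab = true  [terminal]
25. n13.lab = true  [terminal]
26. n11.acc = "yu"  ["yu"]
27. n10.acc = "kw"  ["kw"]
28. n7.idx = false  [not e.idx]
29. n7.lab = "yu"  ["yu"]
30. n14.lab = false  [terminal]
31. n0.idx = false  [b.lab == true]
32. n0.lab = "qnny"  ["q" ++ B.acc]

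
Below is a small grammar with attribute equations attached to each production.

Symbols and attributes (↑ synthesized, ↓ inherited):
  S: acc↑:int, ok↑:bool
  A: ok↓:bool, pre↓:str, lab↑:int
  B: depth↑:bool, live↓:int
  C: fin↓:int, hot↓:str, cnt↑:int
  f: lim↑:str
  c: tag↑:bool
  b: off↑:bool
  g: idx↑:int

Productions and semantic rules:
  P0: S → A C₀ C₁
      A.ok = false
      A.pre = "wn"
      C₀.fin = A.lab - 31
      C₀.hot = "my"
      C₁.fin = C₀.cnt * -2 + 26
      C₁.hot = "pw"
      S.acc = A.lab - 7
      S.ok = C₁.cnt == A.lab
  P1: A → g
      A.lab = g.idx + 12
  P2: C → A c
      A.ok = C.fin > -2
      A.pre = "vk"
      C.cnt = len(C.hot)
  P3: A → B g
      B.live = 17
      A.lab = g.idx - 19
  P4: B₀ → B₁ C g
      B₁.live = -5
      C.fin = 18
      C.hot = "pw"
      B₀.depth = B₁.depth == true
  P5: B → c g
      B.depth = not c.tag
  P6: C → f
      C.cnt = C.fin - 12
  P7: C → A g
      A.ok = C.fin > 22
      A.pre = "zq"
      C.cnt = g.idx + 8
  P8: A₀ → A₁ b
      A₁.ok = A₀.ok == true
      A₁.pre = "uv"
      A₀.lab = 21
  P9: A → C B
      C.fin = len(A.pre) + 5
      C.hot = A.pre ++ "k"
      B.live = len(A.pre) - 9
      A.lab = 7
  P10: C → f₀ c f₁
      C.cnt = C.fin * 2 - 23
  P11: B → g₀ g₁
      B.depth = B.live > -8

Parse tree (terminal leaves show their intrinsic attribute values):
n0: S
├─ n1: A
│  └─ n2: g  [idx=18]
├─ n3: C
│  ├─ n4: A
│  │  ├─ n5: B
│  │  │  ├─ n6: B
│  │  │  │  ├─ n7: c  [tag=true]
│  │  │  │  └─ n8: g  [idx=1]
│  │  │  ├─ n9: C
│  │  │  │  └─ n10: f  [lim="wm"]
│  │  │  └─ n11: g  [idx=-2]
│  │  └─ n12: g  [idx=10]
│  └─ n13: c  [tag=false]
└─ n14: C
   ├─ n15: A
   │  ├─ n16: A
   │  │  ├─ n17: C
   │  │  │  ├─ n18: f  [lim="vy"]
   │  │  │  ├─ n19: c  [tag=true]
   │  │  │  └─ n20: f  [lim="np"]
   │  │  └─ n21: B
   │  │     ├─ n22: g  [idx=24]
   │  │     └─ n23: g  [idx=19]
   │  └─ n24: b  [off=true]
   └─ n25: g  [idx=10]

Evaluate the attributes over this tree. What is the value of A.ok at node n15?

1. n1.ok = false  [false]
2. n1.pre = "wn"  ["wn"]
3. n2.idx = 18  [terminal]
4. n1.lab = 30  [g.idx + 12]
5. n3.fin = -1  [A.lab - 31]
6. n3.hot = "my"  ["my"]
7. n4.ok = true  [C.fin > -2]
8. n4.pre = "vk"  ["vk"]
9. n5.live = 17  [17]
10. n6.live = -5  [-5]
11. n7.tag = true  [terminal]
12. n8.idx = 1  [terminal]
13. n6.depth = false  [not c.tag]
14. n9.fin = 18  [18]
15. n9.hot = "pw"  ["pw"]
16. n10.lim = "wm"  [terminal]
17. n9.cnt = 6  [C.fin - 12]
18. n11.idx = -2  [terminal]
19. n5.depth = false  [B₁.depth == true]
20. n12.idx = 10  [terminal]
21. n4.lab = -9  [g.idx - 19]
22. n13.tag = false  [terminal]
23. n3.cnt = 2  [len(C.hot)]
24. n14.fin = 22  [C₀.cnt * -2 + 26]
25. n14.hot = "pw"  ["pw"]
26. n15.ok = false  [C.fin > 22]
27. n15.pre = "zq"  ["zq"]
28. n16.ok = false  [A₀.ok == true]
29. n16.pre = "uv"  ["uv"]
30. n17.fin = 7  [len(A.pre) + 5]
31. n17.hot = "uvk"  [A.pre ++ "k"]
32. n18.lim = "vy"  [terminal]
33. n19.tag = true  [terminal]
34. n20.lim = "np"  [terminal]
35. n17.cnt = -9  [C.fin * 2 - 23]
36. n21.live = -7  [len(A.pre) - 9]
37. n22.idx = 24  [terminal]
38. n23.idx = 19  [terminal]
39. n21.depth = true  [B.live > -8]
40. n16.lab = 7  [7]
41. n24.off = true  [terminal]
42. n15.lab = 21  [21]
43. n25.idx = 10  [terminal]
44. n14.cnt = 18  [g.idx + 8]
45. n0.acc = 23  [A.lab - 7]
46. n0.ok = false  [C₁.cnt == A.lab]

false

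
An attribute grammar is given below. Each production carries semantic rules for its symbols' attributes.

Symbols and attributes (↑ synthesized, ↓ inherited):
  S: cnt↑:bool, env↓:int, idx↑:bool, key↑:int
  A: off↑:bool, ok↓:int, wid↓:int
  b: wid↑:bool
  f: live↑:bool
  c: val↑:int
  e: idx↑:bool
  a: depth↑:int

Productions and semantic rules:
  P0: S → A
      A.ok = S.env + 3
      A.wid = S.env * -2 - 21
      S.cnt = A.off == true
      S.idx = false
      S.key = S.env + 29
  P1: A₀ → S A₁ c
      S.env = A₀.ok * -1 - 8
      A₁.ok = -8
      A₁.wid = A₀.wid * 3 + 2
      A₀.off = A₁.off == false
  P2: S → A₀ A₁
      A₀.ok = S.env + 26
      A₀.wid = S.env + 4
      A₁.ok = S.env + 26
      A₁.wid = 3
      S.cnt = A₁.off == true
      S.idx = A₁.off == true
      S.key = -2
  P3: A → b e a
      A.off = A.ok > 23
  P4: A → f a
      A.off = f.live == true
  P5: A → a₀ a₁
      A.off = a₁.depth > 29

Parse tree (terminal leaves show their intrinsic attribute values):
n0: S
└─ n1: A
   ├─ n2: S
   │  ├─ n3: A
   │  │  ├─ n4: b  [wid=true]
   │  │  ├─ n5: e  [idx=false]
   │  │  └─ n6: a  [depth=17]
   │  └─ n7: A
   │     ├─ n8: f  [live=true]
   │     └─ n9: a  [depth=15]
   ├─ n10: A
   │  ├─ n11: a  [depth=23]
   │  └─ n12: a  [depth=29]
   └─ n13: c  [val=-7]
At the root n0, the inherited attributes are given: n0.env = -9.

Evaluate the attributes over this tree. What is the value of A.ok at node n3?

24

1. n0.env = -9  [given at root]
2. n1.ok = -6  [S.env + 3]
3. n1.wid = -3  [S.env * -2 - 21]
4. n2.env = -2  [A₀.ok * -1 - 8]
5. n3.ok = 24  [S.env + 26]
6. n3.wid = 2  [S.env + 4]
7. n4.wid = true  [terminal]
8. n5.idx = false  [terminal]
9. n6.depth = 17  [terminal]
10. n3.off = true  [A.ok > 23]
11. n7.ok = 24  [S.env + 26]
12. n7.wid = 3  [3]
13. n8.live = true  [terminal]
14. n9.depth = 15  [terminal]
15. n7.off = true  [f.live == true]
16. n2.cnt = true  [A₁.off == true]
17. n2.idx = true  [A₁.off == true]
18. n2.key = -2  [-2]
19. n10.ok = -8  [-8]
20. n10.wid = -7  [A₀.wid * 3 + 2]
21. n11.depth = 23  [terminal]
22. n12.depth = 29  [terminal]
23. n10.off = false  [a₁.depth > 29]
24. n13.val = -7  [terminal]
25. n1.off = true  [A₁.off == false]
26. n0.cnt = true  [A.off == true]
27. n0.idx = false  [false]
28. n0.key = 20  [S.env + 29]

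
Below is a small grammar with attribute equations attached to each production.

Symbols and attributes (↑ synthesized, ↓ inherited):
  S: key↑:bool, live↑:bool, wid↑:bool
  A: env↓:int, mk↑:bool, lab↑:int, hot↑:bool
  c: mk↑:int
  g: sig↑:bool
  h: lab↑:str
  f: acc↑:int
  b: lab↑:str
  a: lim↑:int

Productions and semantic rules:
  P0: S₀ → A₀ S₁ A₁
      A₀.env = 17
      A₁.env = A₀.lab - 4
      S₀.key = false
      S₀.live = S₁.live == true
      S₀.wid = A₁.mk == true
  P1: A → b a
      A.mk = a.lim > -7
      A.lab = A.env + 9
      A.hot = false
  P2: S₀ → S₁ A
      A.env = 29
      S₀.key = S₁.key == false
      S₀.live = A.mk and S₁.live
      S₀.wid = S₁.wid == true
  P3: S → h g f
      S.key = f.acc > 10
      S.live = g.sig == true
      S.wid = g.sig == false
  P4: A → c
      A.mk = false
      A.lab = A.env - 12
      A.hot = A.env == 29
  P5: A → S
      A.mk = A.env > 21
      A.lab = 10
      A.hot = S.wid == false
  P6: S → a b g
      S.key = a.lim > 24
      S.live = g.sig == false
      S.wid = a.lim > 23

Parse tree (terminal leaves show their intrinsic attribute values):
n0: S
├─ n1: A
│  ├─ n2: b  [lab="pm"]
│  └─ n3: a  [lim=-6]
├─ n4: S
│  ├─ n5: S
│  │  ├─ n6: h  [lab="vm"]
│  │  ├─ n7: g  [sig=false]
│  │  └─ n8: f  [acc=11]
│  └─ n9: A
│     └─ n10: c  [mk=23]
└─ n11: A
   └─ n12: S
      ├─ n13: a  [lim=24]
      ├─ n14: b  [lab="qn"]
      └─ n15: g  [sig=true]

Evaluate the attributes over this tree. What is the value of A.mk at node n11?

true

1. n1.env = 17  [17]
2. n2.lab = "pm"  [terminal]
3. n3.lim = -6  [terminal]
4. n1.mk = true  [a.lim > -7]
5. n1.lab = 26  [A.env + 9]
6. n1.hot = false  [false]
7. n6.lab = "vm"  [terminal]
8. n7.sig = false  [terminal]
9. n8.acc = 11  [terminal]
10. n5.key = true  [f.acc > 10]
11. n5.live = false  [g.sig == true]
12. n5.wid = true  [g.sig == false]
13. n9.env = 29  [29]
14. n10.mk = 23  [terminal]
15. n9.mk = false  [false]
16. n9.lab = 17  [A.env - 12]
17. n9.hot = true  [A.env == 29]
18. n4.key = false  [S₁.key == false]
19. n4.live = false  [A.mk and S₁.live]
20. n4.wid = true  [S₁.wid == true]
21. n11.env = 22  [A₀.lab - 4]
22. n13.lim = 24  [terminal]
23. n14.lab = "qn"  [terminal]
24. n15.sig = true  [terminal]
25. n12.key = false  [a.lim > 24]
26. n12.live = false  [g.sig == false]
27. n12.wid = true  [a.lim > 23]
28. n11.mk = true  [A.env > 21]
29. n11.lab = 10  [10]
30. n11.hot = false  [S.wid == false]
31. n0.key = false  [false]
32. n0.live = false  [S₁.live == true]
33. n0.wid = true  [A₁.mk == true]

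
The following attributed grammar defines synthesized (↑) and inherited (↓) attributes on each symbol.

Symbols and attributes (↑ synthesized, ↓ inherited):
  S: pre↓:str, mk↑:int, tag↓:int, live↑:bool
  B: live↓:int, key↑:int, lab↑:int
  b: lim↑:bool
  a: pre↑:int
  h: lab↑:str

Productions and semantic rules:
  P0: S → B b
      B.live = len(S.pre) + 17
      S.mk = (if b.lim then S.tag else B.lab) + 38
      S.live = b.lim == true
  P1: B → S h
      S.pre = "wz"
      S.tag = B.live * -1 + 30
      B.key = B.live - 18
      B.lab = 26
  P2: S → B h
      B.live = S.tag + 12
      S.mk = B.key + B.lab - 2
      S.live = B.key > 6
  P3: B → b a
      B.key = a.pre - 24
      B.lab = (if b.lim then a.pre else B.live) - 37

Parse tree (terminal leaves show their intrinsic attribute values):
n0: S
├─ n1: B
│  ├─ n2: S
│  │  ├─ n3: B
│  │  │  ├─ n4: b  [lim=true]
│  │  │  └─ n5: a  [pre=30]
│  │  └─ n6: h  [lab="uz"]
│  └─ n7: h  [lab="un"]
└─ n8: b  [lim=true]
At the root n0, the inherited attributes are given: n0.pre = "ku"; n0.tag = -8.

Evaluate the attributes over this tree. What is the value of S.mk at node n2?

1. n0.pre = "ku"  [given at root]
2. n0.tag = -8  [given at root]
3. n1.live = 19  [len(S.pre) + 17]
4. n2.pre = "wz"  ["wz"]
5. n2.tag = 11  [B.live * -1 + 30]
6. n3.live = 23  [S.tag + 12]
7. n4.lim = true  [terminal]
8. n5.pre = 30  [terminal]
9. n3.key = 6  [a.pre - 24]
10. n3.lab = -7  [(if b.lim then a.pre else B.live) - 37]
11. n6.lab = "uz"  [terminal]
12. n2.mk = -3  [B.key + B.lab - 2]
13. n2.live = false  [B.key > 6]
14. n7.lab = "un"  [terminal]
15. n1.key = 1  [B.live - 18]
16. n1.lab = 26  [26]
17. n8.lim = true  [terminal]
18. n0.mk = 30  [(if b.lim then S.tag else B.lab) + 38]
19. n0.live = true  [b.lim == true]

-3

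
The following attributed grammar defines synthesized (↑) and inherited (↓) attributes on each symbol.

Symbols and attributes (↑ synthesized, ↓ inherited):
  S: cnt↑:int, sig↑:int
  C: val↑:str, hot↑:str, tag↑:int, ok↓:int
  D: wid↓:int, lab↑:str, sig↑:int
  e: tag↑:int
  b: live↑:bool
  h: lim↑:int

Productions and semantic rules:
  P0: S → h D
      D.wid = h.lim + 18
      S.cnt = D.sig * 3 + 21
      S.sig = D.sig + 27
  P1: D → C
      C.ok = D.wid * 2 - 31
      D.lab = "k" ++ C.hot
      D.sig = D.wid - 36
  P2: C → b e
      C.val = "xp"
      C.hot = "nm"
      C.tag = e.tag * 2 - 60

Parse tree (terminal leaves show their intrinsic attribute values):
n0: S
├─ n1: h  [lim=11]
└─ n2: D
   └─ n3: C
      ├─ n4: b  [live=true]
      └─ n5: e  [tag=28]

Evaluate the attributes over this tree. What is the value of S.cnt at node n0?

1. n1.lim = 11  [terminal]
2. n2.wid = 29  [h.lim + 18]
3. n3.ok = 27  [D.wid * 2 - 31]
4. n4.live = true  [terminal]
5. n5.tag = 28  [terminal]
6. n3.val = "xp"  ["xp"]
7. n3.hot = "nm"  ["nm"]
8. n3.tag = -4  [e.tag * 2 - 60]
9. n2.lab = "knm"  ["k" ++ C.hot]
10. n2.sig = -7  [D.wid - 36]
11. n0.cnt = 0  [D.sig * 3 + 21]
12. n0.sig = 20  [D.sig + 27]

0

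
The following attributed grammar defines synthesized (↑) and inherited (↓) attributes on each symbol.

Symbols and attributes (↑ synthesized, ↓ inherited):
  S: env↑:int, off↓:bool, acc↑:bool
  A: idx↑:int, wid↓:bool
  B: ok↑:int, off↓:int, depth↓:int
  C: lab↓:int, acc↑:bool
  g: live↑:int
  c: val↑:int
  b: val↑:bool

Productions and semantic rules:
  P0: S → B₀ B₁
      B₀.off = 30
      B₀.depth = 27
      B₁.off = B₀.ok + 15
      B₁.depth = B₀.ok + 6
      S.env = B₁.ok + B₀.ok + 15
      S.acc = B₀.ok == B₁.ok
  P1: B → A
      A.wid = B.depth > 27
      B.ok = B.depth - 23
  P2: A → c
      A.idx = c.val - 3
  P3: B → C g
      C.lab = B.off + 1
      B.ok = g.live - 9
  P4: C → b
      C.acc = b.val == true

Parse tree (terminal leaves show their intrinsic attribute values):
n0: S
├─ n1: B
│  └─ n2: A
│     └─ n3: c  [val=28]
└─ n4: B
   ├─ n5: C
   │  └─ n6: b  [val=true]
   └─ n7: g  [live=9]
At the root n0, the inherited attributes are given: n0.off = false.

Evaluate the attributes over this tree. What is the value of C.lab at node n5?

20

1. n0.off = false  [given at root]
2. n1.off = 30  [30]
3. n1.depth = 27  [27]
4. n2.wid = false  [B.depth > 27]
5. n3.val = 28  [terminal]
6. n2.idx = 25  [c.val - 3]
7. n1.ok = 4  [B.depth - 23]
8. n4.off = 19  [B₀.ok + 15]
9. n4.depth = 10  [B₀.ok + 6]
10. n5.lab = 20  [B.off + 1]
11. n6.val = true  [terminal]
12. n5.acc = true  [b.val == true]
13. n7.live = 9  [terminal]
14. n4.ok = 0  [g.live - 9]
15. n0.env = 19  [B₁.ok + B₀.ok + 15]
16. n0.acc = false  [B₀.ok == B₁.ok]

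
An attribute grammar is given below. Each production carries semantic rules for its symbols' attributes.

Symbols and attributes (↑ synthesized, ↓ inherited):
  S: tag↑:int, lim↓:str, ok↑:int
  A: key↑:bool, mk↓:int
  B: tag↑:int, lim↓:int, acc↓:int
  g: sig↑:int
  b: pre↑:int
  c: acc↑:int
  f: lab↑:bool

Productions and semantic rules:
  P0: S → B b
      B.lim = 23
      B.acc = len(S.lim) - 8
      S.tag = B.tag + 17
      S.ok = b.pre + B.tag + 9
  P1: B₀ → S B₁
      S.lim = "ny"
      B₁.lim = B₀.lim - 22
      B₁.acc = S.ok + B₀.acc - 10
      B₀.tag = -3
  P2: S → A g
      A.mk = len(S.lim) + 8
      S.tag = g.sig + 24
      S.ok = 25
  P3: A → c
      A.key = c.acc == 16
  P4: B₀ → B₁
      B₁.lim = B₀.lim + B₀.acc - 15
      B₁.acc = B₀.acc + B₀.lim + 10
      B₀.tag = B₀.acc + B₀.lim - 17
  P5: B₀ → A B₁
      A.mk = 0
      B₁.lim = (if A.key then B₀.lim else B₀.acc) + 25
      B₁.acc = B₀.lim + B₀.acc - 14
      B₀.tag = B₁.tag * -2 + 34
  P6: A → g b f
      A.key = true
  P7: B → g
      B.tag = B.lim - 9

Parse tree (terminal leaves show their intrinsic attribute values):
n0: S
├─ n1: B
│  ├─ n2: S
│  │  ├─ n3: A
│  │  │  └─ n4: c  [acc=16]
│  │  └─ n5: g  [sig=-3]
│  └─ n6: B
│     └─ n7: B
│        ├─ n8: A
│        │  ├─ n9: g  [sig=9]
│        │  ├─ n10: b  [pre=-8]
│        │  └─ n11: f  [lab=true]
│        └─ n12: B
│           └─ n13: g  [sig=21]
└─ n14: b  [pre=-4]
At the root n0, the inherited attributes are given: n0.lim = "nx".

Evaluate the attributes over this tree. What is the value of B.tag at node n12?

11

1. n0.lim = "nx"  [given at root]
2. n1.lim = 23  [23]
3. n1.acc = -6  [len(S.lim) - 8]
4. n2.lim = "ny"  ["ny"]
5. n3.mk = 10  [len(S.lim) + 8]
6. n4.acc = 16  [terminal]
7. n3.key = true  [c.acc == 16]
8. n5.sig = -3  [terminal]
9. n2.tag = 21  [g.sig + 24]
10. n2.ok = 25  [25]
11. n6.lim = 1  [B₀.lim - 22]
12. n6.acc = 9  [S.ok + B₀.acc - 10]
13. n7.lim = -5  [B₀.lim + B₀.acc - 15]
14. n7.acc = 20  [B₀.acc + B₀.lim + 10]
15. n8.mk = 0  [0]
16. n9.sig = 9  [terminal]
17. n10.pre = -8  [terminal]
18. n11.lab = true  [terminal]
19. n8.key = true  [true]
20. n12.lim = 20  [(if A.key then B₀.lim else B₀.acc) + 25]
21. n12.acc = 1  [B₀.lim + B₀.acc - 14]
22. n13.sig = 21  [terminal]
23. n12.tag = 11  [B.lim - 9]
24. n7.tag = 12  [B₁.tag * -2 + 34]
25. n6.tag = -7  [B₀.acc + B₀.lim - 17]
26. n1.tag = -3  [-3]
27. n14.pre = -4  [terminal]
28. n0.tag = 14  [B.tag + 17]
29. n0.ok = 2  [b.pre + B.tag + 9]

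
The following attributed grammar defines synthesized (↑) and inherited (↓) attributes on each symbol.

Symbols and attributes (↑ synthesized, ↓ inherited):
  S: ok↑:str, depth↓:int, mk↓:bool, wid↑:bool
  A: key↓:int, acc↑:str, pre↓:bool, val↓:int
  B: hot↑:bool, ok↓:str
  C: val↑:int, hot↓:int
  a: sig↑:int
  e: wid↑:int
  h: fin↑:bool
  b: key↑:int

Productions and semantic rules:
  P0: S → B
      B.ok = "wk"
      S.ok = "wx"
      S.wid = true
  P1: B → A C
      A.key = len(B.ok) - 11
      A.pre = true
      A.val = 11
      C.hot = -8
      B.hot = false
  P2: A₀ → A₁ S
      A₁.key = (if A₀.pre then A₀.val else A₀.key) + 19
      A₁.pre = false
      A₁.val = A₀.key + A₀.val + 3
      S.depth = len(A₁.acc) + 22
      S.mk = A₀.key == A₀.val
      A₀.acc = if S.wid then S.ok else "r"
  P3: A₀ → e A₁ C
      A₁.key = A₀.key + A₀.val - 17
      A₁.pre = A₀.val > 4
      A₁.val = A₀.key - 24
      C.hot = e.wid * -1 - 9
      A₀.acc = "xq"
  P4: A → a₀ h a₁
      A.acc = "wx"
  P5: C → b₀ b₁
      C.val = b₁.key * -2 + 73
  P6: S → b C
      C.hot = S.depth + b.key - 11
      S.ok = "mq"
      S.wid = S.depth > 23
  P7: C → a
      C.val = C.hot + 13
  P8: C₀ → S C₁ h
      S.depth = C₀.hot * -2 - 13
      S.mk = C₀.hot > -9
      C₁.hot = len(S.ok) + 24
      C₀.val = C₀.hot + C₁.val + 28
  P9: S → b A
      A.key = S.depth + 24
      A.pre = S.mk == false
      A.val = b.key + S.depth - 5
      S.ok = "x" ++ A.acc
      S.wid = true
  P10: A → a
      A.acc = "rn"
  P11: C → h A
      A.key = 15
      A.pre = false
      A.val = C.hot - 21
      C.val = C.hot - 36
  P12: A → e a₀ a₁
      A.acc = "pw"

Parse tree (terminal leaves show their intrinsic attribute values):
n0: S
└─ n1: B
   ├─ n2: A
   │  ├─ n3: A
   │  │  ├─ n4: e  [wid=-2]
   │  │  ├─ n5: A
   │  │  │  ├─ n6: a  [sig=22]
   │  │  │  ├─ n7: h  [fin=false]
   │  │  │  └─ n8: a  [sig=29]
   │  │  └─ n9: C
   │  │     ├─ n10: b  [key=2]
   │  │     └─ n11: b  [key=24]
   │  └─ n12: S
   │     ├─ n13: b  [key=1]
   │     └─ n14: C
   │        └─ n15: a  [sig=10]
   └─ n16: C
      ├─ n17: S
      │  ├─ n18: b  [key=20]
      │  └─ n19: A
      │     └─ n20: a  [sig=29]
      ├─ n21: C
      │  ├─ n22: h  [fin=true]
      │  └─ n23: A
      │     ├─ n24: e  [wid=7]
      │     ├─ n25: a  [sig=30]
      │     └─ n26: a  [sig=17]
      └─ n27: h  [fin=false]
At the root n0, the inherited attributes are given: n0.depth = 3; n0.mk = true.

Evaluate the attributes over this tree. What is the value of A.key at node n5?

18

1. n0.depth = 3  [given at root]
2. n0.mk = true  [given at root]
3. n1.ok = "wk"  ["wk"]
4. n2.key = -9  [len(B.ok) - 11]
5. n2.pre = true  [true]
6. n2.val = 11  [11]
7. n3.key = 30  [(if A₀.pre then A₀.val else A₀.key) + 19]
8. n3.pre = false  [false]
9. n3.val = 5  [A₀.key + A₀.val + 3]
10. n4.wid = -2  [terminal]
11. n5.key = 18  [A₀.key + A₀.val - 17]
12. n5.pre = true  [A₀.val > 4]
13. n5.val = 6  [A₀.key - 24]
14. n6.sig = 22  [terminal]
15. n7.fin = false  [terminal]
16. n8.sig = 29  [terminal]
17. n5.acc = "wx"  ["wx"]
18. n9.hot = -7  [e.wid * -1 - 9]
19. n10.key = 2  [terminal]
20. n11.key = 24  [terminal]
21. n9.val = 25  [b₁.key * -2 + 73]
22. n3.acc = "xq"  ["xq"]
23. n12.depth = 24  [len(A₁.acc) + 22]
24. n12.mk = false  [A₀.key == A₀.val]
25. n13.key = 1  [terminal]
26. n14.hot = 14  [S.depth + b.key - 11]
27. n15.sig = 10  [terminal]
28. n14.val = 27  [C.hot + 13]
29. n12.ok = "mq"  ["mq"]
30. n12.wid = true  [S.depth > 23]
31. n2.acc = "mq"  [if S.wid then S.ok else "r"]
32. n16.hot = -8  [-8]
33. n17.depth = 3  [C₀.hot * -2 - 13]
34. n17.mk = true  [C₀.hot > -9]
35. n18.key = 20  [terminal]
36. n19.key = 27  [S.depth + 24]
37. n19.pre = false  [S.mk == false]
38. n19.val = 18  [b.key + S.depth - 5]
39. n20.sig = 29  [terminal]
40. n19.acc = "rn"  ["rn"]
41. n17.ok = "xrn"  ["x" ++ A.acc]
42. n17.wid = true  [true]
43. n21.hot = 27  [len(S.ok) + 24]
44. n22.fin = true  [terminal]
45. n23.key = 15  [15]
46. n23.pre = false  [false]
47. n23.val = 6  [C.hot - 21]
48. n24.wid = 7  [terminal]
49. n25.sig = 30  [terminal]
50. n26.sig = 17  [terminal]
51. n23.acc = "pw"  ["pw"]
52. n21.val = -9  [C.hot - 36]
53. n27.fin = false  [terminal]
54. n16.val = 11  [C₀.hot + C₁.val + 28]
55. n1.hot = false  [false]
56. n0.ok = "wx"  ["wx"]
57. n0.wid = true  [true]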